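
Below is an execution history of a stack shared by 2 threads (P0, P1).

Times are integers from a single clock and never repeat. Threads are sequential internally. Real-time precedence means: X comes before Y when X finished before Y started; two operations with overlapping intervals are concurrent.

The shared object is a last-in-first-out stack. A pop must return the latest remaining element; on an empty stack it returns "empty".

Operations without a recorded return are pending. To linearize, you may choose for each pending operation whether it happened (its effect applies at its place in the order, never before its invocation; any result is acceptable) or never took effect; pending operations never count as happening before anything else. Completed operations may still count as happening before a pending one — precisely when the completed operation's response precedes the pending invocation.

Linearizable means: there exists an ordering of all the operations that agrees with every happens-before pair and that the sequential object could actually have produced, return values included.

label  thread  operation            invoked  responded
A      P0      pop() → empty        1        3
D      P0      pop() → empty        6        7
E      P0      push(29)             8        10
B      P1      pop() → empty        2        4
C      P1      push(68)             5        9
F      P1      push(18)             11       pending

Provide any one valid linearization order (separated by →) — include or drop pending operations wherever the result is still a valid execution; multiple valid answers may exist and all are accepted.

A → B → D → C → E

step 1: A pop() → empty — stack <>
step 2: B pop() → empty — stack <>
step 3: D pop() → empty — stack <>
step 4: C push(68) — stack <68>
step 5: E push(29) — stack <68,29>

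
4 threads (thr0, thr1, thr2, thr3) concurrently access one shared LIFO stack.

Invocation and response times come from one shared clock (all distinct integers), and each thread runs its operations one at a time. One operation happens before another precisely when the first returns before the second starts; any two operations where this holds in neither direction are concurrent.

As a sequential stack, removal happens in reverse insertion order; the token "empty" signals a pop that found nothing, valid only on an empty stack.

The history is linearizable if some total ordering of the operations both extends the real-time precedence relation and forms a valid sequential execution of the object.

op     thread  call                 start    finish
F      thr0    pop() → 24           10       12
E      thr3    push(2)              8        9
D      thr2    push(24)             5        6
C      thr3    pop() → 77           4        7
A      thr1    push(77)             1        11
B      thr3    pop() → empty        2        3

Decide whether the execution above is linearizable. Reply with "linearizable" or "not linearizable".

cut after 11 events: linearizable; cut after 12 events (F responds, time 12): not linearizable
the 6 completed operations admit 12 real-time orders; each fails the LIFO stack replay
sample order A, B, C, D, E, F stalls at step 2 — B pop() → empty has no legal effect
sample order A, B, D, C, E, F stalls at step 2 — B pop() → empty has no legal effect

not linearizable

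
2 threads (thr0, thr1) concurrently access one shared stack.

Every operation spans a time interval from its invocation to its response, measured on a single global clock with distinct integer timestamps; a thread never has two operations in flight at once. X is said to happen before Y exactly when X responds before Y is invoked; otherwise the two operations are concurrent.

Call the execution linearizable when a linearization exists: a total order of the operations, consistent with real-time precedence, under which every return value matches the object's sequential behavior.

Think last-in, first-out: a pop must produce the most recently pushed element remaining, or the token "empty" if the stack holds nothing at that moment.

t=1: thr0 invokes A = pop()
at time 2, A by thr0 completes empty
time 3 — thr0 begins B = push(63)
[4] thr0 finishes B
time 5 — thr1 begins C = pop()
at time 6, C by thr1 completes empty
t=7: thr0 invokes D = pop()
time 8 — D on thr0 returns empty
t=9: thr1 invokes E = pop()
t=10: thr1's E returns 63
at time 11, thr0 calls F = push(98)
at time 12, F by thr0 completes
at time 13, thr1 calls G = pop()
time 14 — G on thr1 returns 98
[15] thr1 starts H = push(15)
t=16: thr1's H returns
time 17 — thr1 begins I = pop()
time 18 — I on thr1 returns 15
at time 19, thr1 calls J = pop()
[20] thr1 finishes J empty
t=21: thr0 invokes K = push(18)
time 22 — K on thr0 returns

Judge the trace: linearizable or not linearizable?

the violation lands at event 6, C's response at time 6: events 1..5 linearize, events 1..6 do not
one real-time candidate order over the 3 completed operations — the stack replay rejects it
for example A, B, C fails at step 3: C pop() → empty is not legal there

not linearizable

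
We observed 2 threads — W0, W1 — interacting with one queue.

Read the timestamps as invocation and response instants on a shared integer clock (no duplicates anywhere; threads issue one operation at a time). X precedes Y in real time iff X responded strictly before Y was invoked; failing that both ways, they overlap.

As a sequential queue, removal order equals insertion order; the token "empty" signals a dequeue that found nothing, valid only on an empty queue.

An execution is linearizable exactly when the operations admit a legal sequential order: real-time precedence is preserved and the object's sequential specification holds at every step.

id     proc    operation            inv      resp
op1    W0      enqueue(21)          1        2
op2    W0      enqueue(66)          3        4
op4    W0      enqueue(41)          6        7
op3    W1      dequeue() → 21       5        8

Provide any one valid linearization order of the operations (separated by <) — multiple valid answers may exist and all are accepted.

1. op1 enqueue(21), leaving queue <21>
2. op2 enqueue(66), leaving queue <21,66>
3. op3 dequeue() → 21, leaving queue <66>
4. op4 enqueue(41), leaving queue <66,41>

op1 < op2 < op3 < op4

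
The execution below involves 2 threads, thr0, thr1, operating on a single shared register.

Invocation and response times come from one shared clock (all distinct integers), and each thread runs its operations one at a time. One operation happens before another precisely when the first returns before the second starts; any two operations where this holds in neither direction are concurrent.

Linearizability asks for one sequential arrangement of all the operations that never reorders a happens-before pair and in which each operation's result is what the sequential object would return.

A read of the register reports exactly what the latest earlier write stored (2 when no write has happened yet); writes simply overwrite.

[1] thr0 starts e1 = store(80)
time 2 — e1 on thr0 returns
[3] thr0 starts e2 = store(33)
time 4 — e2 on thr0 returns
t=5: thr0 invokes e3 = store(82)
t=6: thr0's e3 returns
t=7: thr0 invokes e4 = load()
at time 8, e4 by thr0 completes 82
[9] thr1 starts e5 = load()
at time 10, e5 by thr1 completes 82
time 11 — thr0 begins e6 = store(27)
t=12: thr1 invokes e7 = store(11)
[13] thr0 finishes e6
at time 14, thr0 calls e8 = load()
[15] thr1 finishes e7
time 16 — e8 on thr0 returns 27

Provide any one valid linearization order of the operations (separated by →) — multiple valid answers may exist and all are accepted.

e1 → e2 → e3 → e4 → e5 → e6 → e8 → e7

step 1: e1 store(80) — value 80
step 2: e2 store(33) — value 33
step 3: e3 store(82) — value 82
step 4: e4 load() → 82 — value 82
step 5: e5 load() → 82 — value 82
step 6: e6 store(27) — value 27
step 7: e8 load() → 27 — value 27
step 8: e7 store(11) — value 11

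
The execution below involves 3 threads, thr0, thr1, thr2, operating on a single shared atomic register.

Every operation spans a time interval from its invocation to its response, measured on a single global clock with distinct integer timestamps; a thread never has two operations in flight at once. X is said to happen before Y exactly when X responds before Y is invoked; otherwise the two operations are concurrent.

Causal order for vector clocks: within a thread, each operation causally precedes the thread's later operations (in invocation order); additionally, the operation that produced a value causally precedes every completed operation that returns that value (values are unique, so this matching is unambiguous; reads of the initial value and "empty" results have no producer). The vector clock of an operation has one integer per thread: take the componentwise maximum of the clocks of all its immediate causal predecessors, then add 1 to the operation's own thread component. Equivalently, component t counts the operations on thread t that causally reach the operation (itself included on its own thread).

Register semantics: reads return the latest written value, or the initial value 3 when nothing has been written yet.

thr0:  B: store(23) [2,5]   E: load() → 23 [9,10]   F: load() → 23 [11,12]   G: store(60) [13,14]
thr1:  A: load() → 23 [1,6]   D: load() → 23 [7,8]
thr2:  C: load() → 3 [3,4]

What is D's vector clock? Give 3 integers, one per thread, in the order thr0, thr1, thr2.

(1, 2, 0)

invoked at 3, C has no predecessors; its own thr2 bump gives (0, 0, 1)
invoked at 2, B has no predecessors; its own thr0 bump gives (1, 0, 0)
A (invocation 1): componentwise max over VC(B)=(1, 0, 0), +1 at thr1, giving (1, 1, 0)
E (invocation 9): componentwise max over VC(B)=(1, 0, 0), +1 at thr0, giving (2, 0, 0)
D (invocation 7): componentwise max over VC(A)=(1, 1, 0), VC(B)=(1, 0, 0), +1 at thr1, giving (1, 2, 0)
F (invocation 11): componentwise max over VC(B)=(1, 0, 0), VC(E)=(2, 0, 0), +1 at thr0, giving (3, 0, 0)
G (invocation 13): componentwise max over VC(F)=(3, 0, 0), +1 at thr0, giving (4, 0, 0)
target: VC(D) = (1, 2, 0)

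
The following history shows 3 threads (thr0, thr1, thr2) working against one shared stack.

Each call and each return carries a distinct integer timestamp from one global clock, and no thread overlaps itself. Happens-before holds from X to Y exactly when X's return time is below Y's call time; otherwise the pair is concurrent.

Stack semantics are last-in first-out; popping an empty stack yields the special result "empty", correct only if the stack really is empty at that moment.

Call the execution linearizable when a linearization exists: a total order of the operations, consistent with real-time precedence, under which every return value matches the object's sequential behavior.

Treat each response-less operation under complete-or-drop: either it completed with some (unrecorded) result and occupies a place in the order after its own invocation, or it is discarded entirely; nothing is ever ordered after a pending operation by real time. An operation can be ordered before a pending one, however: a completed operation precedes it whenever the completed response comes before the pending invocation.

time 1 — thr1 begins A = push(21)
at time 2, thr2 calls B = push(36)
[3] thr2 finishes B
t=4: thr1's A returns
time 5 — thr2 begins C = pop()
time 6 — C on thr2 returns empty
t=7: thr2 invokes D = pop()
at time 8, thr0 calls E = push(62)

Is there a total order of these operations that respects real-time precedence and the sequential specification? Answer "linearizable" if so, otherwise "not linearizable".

already the first 6 events (up to C's response at time 6) admit no linearization; the first 5 still do
all 2 real-time-respecting orders fail — 3 completed stack operations, no legal replay
take A, B, C: step 3 already fails, because C pop() → empty cannot occur there
take B, A, C: step 3 already fails, because C pop() → empty cannot occur there

not linearizable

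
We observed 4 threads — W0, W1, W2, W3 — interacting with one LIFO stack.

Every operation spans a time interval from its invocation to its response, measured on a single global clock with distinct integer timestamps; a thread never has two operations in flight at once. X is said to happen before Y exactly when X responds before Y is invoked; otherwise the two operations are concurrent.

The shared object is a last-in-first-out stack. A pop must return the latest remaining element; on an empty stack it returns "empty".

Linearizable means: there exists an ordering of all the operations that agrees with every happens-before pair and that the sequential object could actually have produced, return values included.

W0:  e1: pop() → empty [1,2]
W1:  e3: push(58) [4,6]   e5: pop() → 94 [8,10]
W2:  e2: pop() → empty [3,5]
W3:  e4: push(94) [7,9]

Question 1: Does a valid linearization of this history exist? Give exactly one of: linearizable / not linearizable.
linearizable

one valid linearization: e1, e2, e3, e4, e5
1. e1 pop() → empty, leaving stack <>
2. e2 pop() → empty, leaving stack <>
3. e3 push(58), leaving stack <58>
4. e4 push(94), leaving stack <58,94>
5. e5 pop() → 94, leaving stack <58>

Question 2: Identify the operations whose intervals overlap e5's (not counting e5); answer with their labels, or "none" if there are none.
e4

e5 spans [8,10]; an op avoiding the whole window 8..10 is ordered, any other is concurrent
e1 [1,2]: before
e2 [3,5]: before
e3 [4,6]: before
e4 [7,9]: concurrent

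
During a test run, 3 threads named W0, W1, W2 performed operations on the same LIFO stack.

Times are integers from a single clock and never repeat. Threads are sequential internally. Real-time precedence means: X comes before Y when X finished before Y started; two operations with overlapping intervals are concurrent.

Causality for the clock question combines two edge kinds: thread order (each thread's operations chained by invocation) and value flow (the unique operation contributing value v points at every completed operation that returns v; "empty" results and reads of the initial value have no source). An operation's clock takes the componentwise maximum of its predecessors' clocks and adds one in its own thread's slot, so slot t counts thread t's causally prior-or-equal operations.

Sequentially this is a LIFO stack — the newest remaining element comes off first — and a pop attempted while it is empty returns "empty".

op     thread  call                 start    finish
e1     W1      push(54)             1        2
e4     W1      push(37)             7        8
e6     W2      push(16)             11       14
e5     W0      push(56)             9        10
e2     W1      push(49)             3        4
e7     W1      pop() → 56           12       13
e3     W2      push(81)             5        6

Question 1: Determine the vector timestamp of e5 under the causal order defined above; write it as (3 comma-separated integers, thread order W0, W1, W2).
root op e3, invoked 5: fresh clock plus W2's own tick → (0, 0, 1)
root op e1, invoked 1: fresh clock plus W1's own tick → (0, 1, 0)
root op e5, invoked 9: fresh clock plus W0's own tick → (1, 0, 0)
merge at e6 (invoked 11): VC(e3)=(0, 0, 1), own-thread bump on W2 → (0, 0, 2)
merge at e2 (invoked 3): VC(e1)=(0, 1, 0), own-thread bump on W1 → (0, 2, 0)
merge at e4 (invoked 7): VC(e2)=(0, 2, 0), own-thread bump on W1 → (0, 3, 0)
merge at e7 (invoked 12): VC(e4)=(0, 3, 0), VC(e5)=(1, 0, 0), own-thread bump on W1 → (1, 4, 0)
target: VC(e5) = (1, 0, 0)

(1, 0, 0)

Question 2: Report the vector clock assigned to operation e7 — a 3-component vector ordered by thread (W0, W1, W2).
e3, invoked 5, has no incoming edges; only W2's bump applies → (0, 0, 1)
e1, invoked 1, has no incoming edges; only W1's bump applies → (0, 1, 0)
e5, invoked 9, has no incoming edges; only W0's bump applies → (1, 0, 0)
e6 (invocation 11): componentwise max over VC(e3)=(0, 0, 1), +1 at W2, giving (0, 0, 2)
e2 (invocation 3): componentwise max over VC(e1)=(0, 1, 0), +1 at W1, giving (0, 2, 0)
e4 (invocation 7): componentwise max over VC(e2)=(0, 2, 0), +1 at W1, giving (0, 3, 0)
e7 (invocation 12): componentwise max over VC(e4)=(0, 3, 0), VC(e5)=(1, 0, 0), +1 at W1, giving (1, 4, 0)
target: VC(e7) = (1, 4, 0)

(1, 4, 0)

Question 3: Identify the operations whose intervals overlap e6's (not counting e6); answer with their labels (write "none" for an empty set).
concurrent with e6 ([11,14]): every op whose interval crosses 11..14
e1 [1,2]: before
e2 [3,4]: before
e3 [5,6]: before
e4 [7,8]: before
e5 [9,10]: before
e7 [12,13]: concurrent

e7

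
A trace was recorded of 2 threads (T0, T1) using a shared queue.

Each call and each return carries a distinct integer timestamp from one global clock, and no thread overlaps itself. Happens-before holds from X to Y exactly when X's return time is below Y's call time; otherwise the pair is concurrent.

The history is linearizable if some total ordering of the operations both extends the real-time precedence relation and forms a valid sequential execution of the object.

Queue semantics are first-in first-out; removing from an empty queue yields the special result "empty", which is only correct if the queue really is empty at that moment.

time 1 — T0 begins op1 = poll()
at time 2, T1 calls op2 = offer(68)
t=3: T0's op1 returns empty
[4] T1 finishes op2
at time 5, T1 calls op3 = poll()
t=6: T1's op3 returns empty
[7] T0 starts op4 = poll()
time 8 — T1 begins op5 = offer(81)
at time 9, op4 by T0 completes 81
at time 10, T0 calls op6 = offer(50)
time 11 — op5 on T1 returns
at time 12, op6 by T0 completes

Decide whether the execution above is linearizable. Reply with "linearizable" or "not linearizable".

the violation lands at event 6, op3's response at time 6: events 1..5 linearize, events 1..6 do not
checked exhaustively: 2 real-time-consistent orders of 3 completed operations, zero legal queue replays
for example op1, op2, op3 fails at step 3: op3 poll() → empty is not legal there
for example op2, op1, op3 fails at step 2: op1 poll() → empty is not legal there

not linearizable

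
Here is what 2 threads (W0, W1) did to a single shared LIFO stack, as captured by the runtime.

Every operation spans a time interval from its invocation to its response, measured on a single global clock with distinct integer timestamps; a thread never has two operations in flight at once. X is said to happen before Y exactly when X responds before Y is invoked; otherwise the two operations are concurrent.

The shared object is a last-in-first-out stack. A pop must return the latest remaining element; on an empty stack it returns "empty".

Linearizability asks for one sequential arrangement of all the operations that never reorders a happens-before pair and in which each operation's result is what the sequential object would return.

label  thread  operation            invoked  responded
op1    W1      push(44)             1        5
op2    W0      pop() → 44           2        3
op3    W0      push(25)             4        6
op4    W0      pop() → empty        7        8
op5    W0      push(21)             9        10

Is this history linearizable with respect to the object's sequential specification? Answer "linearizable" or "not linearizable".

already the first 8 events (up to op4's response at time 8) admit no linearization; the first 7 still do
checked exhaustively: 3 real-time-consistent orders of 4 completed operations, zero legal LIFO stack replays
one such order, op1, op2, op3, op4, breaks at step 4 where op4 pop() → empty is illegal
one such order, op2, op1, op3, op4, breaks at step 1 where op2 pop() → 44 is illegal

not linearizable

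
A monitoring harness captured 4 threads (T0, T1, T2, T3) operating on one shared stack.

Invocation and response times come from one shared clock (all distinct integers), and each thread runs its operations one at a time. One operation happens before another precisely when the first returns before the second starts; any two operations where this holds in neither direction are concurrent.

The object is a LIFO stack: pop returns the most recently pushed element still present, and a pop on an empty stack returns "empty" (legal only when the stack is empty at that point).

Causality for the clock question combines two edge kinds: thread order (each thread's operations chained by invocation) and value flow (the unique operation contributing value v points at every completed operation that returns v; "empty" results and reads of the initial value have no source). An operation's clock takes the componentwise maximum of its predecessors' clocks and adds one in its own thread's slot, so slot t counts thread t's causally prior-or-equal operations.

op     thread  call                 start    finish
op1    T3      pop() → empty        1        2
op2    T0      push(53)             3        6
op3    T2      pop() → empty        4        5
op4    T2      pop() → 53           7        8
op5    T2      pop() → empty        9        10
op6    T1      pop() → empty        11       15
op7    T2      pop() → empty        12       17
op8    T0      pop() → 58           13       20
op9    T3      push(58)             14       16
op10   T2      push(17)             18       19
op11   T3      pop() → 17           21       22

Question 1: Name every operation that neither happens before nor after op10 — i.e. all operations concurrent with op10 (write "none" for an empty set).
op10 spans [18,19]; an op avoiding the whole window 18..19 is ordered, any other is concurrent
op1 [1,2]: before
op2 [3,6]: before
op3 [4,5]: before
op4 [7,8]: before
op5 [9,10]: before
op6 [11,15]: before
op7 [12,17]: before
op8 [13,20]: concurrent
op9 [14,16]: before
op11 [21,22]: after

op8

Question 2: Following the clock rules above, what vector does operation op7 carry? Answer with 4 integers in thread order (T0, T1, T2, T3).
invoked at 1, op1 has no predecessors; its own T3 bump gives (0, 0, 0, 1)
invoked at 4, op3 has no predecessors; its own T2 bump gives (0, 0, 1, 0)
invoked at 11, op6 has no predecessors; its own T1 bump gives (0, 1, 0, 0)
invoked at 3, op2 has no predecessors; its own T0 bump gives (1, 0, 0, 0)
merge at op9 (invoked 14): VC(op1)=(0, 0, 0, 1), own-thread bump on T3 → (0, 0, 0, 2)
merge at op4 (invoked 7): VC(op2)=(1, 0, 0, 0), VC(op3)=(0, 0, 1, 0), own-thread bump on T2 → (1, 0, 2, 0)
merge at op5 (invoked 9): VC(op4)=(1, 0, 2, 0), own-thread bump on T2 → (1, 0, 3, 0)
merge at op8 (invoked 13): VC(op2)=(1, 0, 0, 0), VC(op9)=(0, 0, 0, 2), own-thread bump on T0 → (2, 0, 0, 2)
merge at op7 (invoked 12): VC(op5)=(1, 0, 3, 0), own-thread bump on T2 → (1, 0, 4, 0)
merge at op10 (invoked 18): VC(op7)=(1, 0, 4, 0), own-thread bump on T2 → (1, 0, 5, 0)
merge at op11 (invoked 21): VC(op9)=(0, 0, 0, 2), VC(op10)=(1, 0, 5, 0), own-thread bump on T3 → (1, 0, 5, 3)
target: VC(op7) = (1, 0, 4, 0)

(1, 0, 4, 0)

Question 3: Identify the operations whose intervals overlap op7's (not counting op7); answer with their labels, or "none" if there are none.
op7 spans [12,17]: anything still running between times 12 and 17 counts as concurrent
op1 [1,2]: before
op2 [3,6]: before
op3 [4,5]: before
op4 [7,8]: before
op5 [9,10]: before
op6 [11,15]: concurrent
op8 [13,20]: concurrent
op9 [14,16]: concurrent
op10 [18,19]: after
op11 [21,22]: after

op6, op8, op9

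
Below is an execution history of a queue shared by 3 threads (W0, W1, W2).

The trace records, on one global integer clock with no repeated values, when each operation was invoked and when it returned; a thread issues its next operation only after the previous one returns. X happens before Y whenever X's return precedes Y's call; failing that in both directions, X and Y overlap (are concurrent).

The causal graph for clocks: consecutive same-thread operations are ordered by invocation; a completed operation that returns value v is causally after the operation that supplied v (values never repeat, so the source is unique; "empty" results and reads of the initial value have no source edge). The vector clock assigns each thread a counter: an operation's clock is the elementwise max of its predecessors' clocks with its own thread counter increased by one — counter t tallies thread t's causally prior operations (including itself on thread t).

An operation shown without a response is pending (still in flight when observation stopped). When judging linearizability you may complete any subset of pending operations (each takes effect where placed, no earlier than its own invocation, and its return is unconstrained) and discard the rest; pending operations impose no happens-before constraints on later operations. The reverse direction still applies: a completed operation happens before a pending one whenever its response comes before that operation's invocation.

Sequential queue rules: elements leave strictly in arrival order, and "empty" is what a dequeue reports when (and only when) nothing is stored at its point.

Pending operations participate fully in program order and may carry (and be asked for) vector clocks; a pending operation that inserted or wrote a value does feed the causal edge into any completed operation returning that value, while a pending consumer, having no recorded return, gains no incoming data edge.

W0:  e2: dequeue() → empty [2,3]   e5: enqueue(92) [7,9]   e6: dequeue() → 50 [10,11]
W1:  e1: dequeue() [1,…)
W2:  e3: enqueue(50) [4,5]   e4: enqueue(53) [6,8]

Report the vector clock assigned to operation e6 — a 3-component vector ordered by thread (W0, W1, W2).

root op e3, invoked 4: fresh clock plus W2's own tick → (0, 0, 1)
root op e1, invoked 1: fresh clock plus W1's own tick → (0, 1, 0)
root op e2, invoked 2: fresh clock plus W0's own tick → (1, 0, 0)
merge at e4 (invoked 6): VC(e3)=(0, 0, 1), own-thread bump on W2 → (0, 0, 2)
merge at e5 (invoked 7): VC(e2)=(1, 0, 0), own-thread bump on W0 → (2, 0, 0)
merge at e6 (invoked 10): VC(e3)=(0, 0, 1), VC(e5)=(2, 0, 0), own-thread bump on W0 → (3, 0, 1)
target: VC(e6) = (3, 0, 1)

(3, 0, 1)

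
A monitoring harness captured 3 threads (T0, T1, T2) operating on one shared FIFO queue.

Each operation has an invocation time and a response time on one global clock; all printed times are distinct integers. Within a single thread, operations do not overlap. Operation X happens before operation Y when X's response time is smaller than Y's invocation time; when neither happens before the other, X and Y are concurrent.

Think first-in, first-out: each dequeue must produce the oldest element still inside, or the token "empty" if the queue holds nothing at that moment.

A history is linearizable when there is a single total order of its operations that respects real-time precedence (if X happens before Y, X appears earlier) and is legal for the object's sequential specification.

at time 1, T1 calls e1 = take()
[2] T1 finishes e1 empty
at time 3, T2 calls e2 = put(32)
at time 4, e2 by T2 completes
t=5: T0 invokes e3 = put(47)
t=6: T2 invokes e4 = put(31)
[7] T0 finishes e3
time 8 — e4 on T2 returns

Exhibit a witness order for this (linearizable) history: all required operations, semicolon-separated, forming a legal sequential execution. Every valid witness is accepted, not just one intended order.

after step 1 (e1 take() → empty): queue <>
after step 2 (e2 put(32)): queue <32>
after step 3 (e3 put(47)): queue <32,47>
after step 4 (e4 put(31)): queue <32,47,31>

e1; e2; e3; e4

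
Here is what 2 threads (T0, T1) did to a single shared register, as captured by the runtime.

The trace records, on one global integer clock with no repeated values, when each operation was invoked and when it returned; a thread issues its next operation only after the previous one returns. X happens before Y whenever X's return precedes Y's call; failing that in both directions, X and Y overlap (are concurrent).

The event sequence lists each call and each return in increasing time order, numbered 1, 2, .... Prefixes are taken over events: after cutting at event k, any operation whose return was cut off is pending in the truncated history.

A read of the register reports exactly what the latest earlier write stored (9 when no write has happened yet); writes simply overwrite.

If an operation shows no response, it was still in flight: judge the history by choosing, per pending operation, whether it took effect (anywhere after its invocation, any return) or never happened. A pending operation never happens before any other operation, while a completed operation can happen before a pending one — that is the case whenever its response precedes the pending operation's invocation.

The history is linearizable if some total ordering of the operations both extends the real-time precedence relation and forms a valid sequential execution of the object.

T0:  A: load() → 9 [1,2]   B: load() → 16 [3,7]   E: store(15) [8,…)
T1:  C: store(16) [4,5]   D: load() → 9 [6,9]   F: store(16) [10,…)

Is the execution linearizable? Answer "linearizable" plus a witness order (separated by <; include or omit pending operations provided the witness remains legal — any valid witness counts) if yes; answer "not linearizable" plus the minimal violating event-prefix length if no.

already the first 9 events (up to D's response at time 9) admit no linearization; the first 8 still do
every one of the 3 real-time-consistent orders over 4 completed register ops fails the sequential spec
no completion choice of the 1 pending operation (E) rescues it — every subset was tried
for example A, B, C, D (pending dropped) fails at step 2: B load() → 16 is not legal there
for example A, C, B, D (pending dropped) fails at step 4: D load() → 9 is not legal there

not linearizable — minimal violating prefix: 9 events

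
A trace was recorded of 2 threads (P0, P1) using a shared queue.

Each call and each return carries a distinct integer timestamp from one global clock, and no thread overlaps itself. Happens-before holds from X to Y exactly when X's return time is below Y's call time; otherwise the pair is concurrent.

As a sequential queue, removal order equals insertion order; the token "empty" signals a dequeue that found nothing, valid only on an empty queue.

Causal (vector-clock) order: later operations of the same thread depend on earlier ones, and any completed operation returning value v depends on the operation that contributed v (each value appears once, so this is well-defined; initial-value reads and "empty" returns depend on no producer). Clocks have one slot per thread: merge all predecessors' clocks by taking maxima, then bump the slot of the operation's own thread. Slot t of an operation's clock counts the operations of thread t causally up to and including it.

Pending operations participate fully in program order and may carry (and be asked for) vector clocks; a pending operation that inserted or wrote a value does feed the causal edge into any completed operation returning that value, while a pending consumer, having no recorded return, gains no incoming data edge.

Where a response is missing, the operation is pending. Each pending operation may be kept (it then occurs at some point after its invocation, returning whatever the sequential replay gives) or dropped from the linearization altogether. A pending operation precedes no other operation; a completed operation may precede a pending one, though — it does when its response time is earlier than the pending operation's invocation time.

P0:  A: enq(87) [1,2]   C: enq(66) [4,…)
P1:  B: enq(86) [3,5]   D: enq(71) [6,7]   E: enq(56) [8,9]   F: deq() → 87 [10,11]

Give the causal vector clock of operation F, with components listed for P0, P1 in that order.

(1, 4)

B, invoked 3, has no incoming edges; only P1's bump applies → (0, 1)
A, invoked 1, has no incoming edges; only P0's bump applies → (1, 0)
D, invoked 6, takes VC(B)=(0, 1) under max, adds 1 for P1 → (0, 2)
C, invoked 4, takes VC(A)=(1, 0) under max, adds 1 for P0 → (2, 0)
E, invoked 8, takes VC(D)=(0, 2) under max, adds 1 for P1 → (0, 3)
F, invoked 10, takes VC(A)=(1, 0), VC(E)=(0, 3) under max, adds 1 for P1 → (1, 4)
target: VC(F) = (1, 4)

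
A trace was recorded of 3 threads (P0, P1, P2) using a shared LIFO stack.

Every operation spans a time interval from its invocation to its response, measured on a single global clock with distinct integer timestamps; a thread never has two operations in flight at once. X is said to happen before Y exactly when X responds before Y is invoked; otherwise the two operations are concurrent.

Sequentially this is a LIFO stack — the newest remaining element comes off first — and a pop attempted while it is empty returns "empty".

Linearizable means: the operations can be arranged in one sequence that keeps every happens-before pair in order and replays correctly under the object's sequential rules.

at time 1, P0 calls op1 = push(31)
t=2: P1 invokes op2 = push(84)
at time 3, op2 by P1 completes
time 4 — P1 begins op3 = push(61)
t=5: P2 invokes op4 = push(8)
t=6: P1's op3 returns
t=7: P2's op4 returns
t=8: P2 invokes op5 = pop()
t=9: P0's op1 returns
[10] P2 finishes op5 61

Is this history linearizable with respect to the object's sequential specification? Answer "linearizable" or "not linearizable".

linearizable

one valid linearization: op1, op2, op4, op3, op5
1. op1 push(31), leaving stack <31>
2. op2 push(84), leaving stack <31,84>
3. op4 push(8), leaving stack <31,84,8>
4. op3 push(61), leaving stack <31,84,8,61>
5. op5 pop() → 61, leaving stack <31,84,8>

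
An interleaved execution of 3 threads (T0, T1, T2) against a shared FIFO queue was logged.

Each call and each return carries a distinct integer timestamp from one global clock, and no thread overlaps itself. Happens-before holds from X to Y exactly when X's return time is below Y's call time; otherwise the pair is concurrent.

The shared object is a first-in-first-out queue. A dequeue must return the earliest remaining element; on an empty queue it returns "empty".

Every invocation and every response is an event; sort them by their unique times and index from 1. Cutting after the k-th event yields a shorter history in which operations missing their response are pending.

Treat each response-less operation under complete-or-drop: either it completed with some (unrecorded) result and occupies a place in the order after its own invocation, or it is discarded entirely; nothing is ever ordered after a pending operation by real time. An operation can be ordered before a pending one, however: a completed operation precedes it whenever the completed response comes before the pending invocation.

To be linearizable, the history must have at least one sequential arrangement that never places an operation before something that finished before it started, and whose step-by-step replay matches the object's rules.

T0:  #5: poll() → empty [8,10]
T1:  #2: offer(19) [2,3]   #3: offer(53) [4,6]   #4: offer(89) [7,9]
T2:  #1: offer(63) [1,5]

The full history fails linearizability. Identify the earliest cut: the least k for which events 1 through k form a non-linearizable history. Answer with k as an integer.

10

events 1..9 are linearizable; a witness order is #1, #2, #3, #4:
after step 1 (#1 offer(63)): queue <63>
after step 2 (#2 offer(19)): queue <63,19>
after step 3 (#3 offer(53)): queue <63,19,53>
after step 4 (#4 offer(89)): queue <63,19,53,89>
event 10 — #5's response, time 10 — after it, nothing linearizes
take #1, #2, #3, #4, #5: step 5 already fails, because #5 poll() → empty cannot occur there
take #1, #2, #3, #5, #4: step 4 already fails, because #5 poll() → empty cannot occur there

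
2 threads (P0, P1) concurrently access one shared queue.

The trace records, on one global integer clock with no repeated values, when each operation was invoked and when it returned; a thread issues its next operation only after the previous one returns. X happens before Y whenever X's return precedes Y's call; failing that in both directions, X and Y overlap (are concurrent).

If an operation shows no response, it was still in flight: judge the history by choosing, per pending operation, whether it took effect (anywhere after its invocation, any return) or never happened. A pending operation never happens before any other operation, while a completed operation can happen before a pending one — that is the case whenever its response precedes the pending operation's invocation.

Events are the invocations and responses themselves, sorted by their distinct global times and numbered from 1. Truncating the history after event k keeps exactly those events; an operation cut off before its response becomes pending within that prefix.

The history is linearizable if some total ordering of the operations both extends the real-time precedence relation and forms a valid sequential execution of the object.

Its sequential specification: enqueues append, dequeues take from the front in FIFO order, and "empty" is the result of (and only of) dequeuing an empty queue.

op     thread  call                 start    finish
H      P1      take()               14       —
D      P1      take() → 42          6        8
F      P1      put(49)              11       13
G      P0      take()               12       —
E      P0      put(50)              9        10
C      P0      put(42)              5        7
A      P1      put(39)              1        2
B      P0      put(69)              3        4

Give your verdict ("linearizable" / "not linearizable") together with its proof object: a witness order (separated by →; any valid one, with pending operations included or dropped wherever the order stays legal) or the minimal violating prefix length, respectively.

not linearizable — minimal violating prefix: 8 events

the violation lands at event 8, D's response at time 8: events 1..7 linearize, events 1..8 do not
no legal order exists: 2 real-time-consistent candidates over 4 completed queue operations, all rejected
for example A, B, C, D fails at step 4: D take() → 42 is not legal there
for example A, B, D, C fails at step 3: D take() → 42 is not legal there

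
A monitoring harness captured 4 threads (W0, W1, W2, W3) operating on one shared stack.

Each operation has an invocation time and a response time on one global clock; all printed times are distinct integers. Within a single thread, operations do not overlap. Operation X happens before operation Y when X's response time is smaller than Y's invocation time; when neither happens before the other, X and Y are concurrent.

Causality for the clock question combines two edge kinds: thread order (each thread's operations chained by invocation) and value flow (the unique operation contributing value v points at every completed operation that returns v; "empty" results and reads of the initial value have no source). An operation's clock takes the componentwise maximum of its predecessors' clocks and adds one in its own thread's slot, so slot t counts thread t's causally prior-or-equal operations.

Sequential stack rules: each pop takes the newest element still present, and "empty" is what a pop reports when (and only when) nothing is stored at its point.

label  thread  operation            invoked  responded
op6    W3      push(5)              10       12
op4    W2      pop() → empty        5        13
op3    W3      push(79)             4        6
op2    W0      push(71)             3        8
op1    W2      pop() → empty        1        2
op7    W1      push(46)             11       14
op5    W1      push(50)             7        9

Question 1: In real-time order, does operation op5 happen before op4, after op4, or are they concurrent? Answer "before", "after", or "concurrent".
op5 spans [7,9], op4 spans [5,13]
the intervals overlap in both directions

concurrent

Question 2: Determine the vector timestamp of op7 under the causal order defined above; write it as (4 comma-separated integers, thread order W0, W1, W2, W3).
invoked at 4, op3 has no predecessors; its own W3 bump gives (0, 0, 0, 1)
invoked at 1, op1 has no predecessors; its own W2 bump gives (0, 0, 1, 0)
invoked at 7, op5 has no predecessors; its own W1 bump gives (0, 1, 0, 0)
invoked at 3, op2 has no predecessors; its own W0 bump gives (1, 0, 0, 0)
VC(op6, invoked at 10): max of VC(op3)=(0, 0, 0, 1), then +1 on thread W3 → (0, 0, 0, 2)
VC(op4, invoked at 5): max of VC(op1)=(0, 0, 1, 0), then +1 on thread W2 → (0, 0, 2, 0)
VC(op7, invoked at 11): max of VC(op5)=(0, 1, 0, 0), then +1 on thread W1 → (0, 2, 0, 0)
target: VC(op7) = (0, 2, 0, 0)

(0, 2, 0, 0)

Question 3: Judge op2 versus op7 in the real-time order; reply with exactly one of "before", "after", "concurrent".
op2 spans [3,8], op7 spans [11,14]
resp(op2)=8 < inv(op7)=11

before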